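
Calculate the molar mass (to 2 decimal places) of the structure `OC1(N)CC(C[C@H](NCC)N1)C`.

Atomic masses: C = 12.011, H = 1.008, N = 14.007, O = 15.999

Molecular formula: C8H19N3O.
M = 8×12.011 + 19×1.008 + 3×14.007 + 1×15.999 = 173.26 g/mol.

173.26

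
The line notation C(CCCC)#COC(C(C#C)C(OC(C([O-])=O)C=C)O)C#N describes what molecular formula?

C16H18NO5-

Heavy atoms from the SMILES: 16 C, 1 N, 5 O.
Implicit hydrogens by atom environment:
  6 × C: 1 H each → 6
  5 × C: no H
  4 × C: 2 H each → 8
  3 × O: no H
  1 × C: 3 H
  1 × N: no H
  1 × O: 1 H
  1 × O (charge -1): no H
  Total hydrogens = 18.
Net charge -1.
Molecular formula: C16H18NO5-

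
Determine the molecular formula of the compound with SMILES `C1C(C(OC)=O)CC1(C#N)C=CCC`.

Heavy atoms from the SMILES: 11 C, 1 N, 2 O.
Implicit hydrogens by atom environment:
  3 × C: 2 H each → 6
  3 × C: 1 H each → 3
  3 × C: no H
  2 × C: 3 H each → 6
  2 × O: no H
  1 × N: no H
  Total hydrogens = 15.
Molecular formula: C11H15NO2

C11H15NO2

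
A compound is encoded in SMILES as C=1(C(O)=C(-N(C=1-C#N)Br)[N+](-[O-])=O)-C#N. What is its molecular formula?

Heavy atoms from the SMILES: 1 Br, 6 C, 4 N, 3 O.
Implicit hydrogens by atom environment:
  4 × C (aromatic): no H
  2 × C: no H
  2 × N: no H
  1 × Br: no H
  1 × N (aromatic): no H
  1 × N (charge +1): no H
  1 × O: 1 H
  1 × O: no H
  1 × O (charge -1): no H
  Total hydrogens = 1.
Molecular formula: C6HBrN4O3

C6HBrN4O3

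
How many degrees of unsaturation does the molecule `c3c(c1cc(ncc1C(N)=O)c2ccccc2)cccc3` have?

Molecular formula from the SMILES: C18H14N2O.
DoU = (2C + 2 + N − H − X)/2 = (2·18 + 2 + 2 − 14 − 0)/2 = 26/2 = 13.
(Structurally: 3 ring(s) + 10 π bond(s) = 13.)

13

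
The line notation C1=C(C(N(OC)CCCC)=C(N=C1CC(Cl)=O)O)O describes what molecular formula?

C12H17ClN2O4

Heavy atoms from the SMILES: 12 C, 1 Cl, 2 N, 4 O.
Implicit hydrogens by atom environment:
  4 × C: 2 H each → 8
  4 × C (aromatic): no H
  2 × C: 3 H each → 6
  2 × O: 1 H each → 2
  2 × O: no H
  1 × C (aromatic): 1 H
  1 × C: no H
  1 × Cl: no H
  1 × N (aromatic): no H
  1 × N: no H
  Total hydrogens = 17.
Molecular formula: C12H17ClN2O4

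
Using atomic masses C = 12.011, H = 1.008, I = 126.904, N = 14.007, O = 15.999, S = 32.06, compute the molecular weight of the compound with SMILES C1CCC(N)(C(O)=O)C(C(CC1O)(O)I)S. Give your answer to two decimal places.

361.19

Molecular formula: C9H16INO4S.
M = 9×12.011 + 16×1.008 + 1×126.904 + 1×14.007 + 4×15.999 + 1×32.06 = 361.19 g/mol.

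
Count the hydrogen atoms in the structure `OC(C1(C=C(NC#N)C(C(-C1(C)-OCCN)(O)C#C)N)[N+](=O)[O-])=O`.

Hydrogens are implicit in SMILES; fill each atom to its normal valence:
  7 × C: no H
  3 × C: 1 H each → 3
  3 × O: no H
  2 × C: 2 H each → 4
  2 × N: 2 H each → 4
  2 × O: 1 H each → 2
  1 × C: 3 H
  1 × N: 1 H
  1 × N (charge +1): no H
  1 × N: no H
  1 × O (charge -1): no H
  Total hydrogens = 17.

17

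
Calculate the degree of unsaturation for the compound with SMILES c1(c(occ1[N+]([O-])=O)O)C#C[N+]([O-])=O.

7

Molecular formula from the SMILES: C6H2N2O6.
DoU = (2C + 2 + N − H − X)/2 = (2·6 + 2 + 2 − 2 − 0)/2 = 14/2 = 7.
(Structurally: 1 ring(s) + 6 π bond(s) = 7.)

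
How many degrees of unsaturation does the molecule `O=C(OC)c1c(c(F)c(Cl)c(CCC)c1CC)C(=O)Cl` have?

6

Molecular formula from the SMILES: C14H15Cl2FO3.
DoU = (2C + 2 + N − H − X)/2 = (2·14 + 2 + 0 − 15 − 3)/2 = 12/2 = 6.
(Structurally: 1 ring(s) + 5 π bond(s) = 6.)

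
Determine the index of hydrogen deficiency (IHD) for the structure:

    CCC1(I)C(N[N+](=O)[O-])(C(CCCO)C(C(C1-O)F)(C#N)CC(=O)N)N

5

Molecular formula from the SMILES: C14H23FIN5O5.
DoU = (2C + 2 + N − H − X)/2 = (2·14 + 2 + 5 − 23 − 2)/2 = 10/2 = 5.
(Structurally: 1 ring(s) + 4 π bond(s) = 5.)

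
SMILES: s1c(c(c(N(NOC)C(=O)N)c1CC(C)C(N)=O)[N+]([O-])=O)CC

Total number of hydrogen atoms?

Hydrogens are implicit in SMILES; fill each atom to its normal valence:
  4 × C (aromatic): no H
  4 × O: no H
  3 × C: 3 H each → 9
  2 × C: 2 H each → 4
  2 × C: no H
  2 × N: 2 H each → 4
  1 × C: 1 H
  1 × N: 1 H
  1 × N (charge +1): no H
  1 × N: no H
  1 × O (charge -1): no H
  1 × S (aromatic): no H
  Total hydrogens = 19.

19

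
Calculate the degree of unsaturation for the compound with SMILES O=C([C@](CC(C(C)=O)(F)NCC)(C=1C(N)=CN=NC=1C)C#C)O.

Molecular formula from the SMILES: C15H19FN4O3.
DoU = (2C + 2 + N − H − X)/2 = (2·15 + 2 + 4 − 19 − 1)/2 = 16/2 = 8.
(Structurally: 1 ring(s) + 7 π bond(s) = 8.)

8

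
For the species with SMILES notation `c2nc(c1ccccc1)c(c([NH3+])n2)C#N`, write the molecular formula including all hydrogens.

C11H9N4+

Heavy atoms from the SMILES: 11 C, 4 N.
Implicit hydrogens by atom environment:
  6 × C (aromatic): 1 H each → 6
  4 × C (aromatic): no H
  2 × N (aromatic): no H
  1 × C: no H
  1 × N (charge +1): 3 H
  1 × N: no H
  Total hydrogens = 9.
Net charge +1.
Molecular formula: C11H9N4+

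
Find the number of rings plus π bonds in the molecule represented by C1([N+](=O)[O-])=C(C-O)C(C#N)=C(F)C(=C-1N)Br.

Molecular formula from the SMILES: C8H5BrFN3O3.
DoU = (2C + 2 + N − H − X)/2 = (2·8 + 2 + 3 − 5 − 2)/2 = 14/2 = 7.
(Structurally: 1 ring(s) + 6 π bond(s) = 7.)

7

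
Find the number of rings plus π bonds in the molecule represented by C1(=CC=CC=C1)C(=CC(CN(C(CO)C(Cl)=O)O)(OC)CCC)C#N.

8

Molecular formula from the SMILES: C18H23ClN2O4.
DoU = (2C + 2 + N − H − X)/2 = (2·18 + 2 + 2 − 23 − 1)/2 = 16/2 = 8.
(Structurally: 1 ring(s) + 7 π bond(s) = 8.)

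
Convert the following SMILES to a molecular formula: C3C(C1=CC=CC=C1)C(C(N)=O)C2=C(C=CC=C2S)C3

C17H17NOS

Heavy atoms from the SMILES: 17 C, 1 N, 1 O, 1 S.
Implicit hydrogens by atom environment:
  8 × C (aromatic): 1 H each → 8
  4 × C (aromatic): no H
  2 × C: 2 H each → 4
  2 × C: 1 H each → 2
  1 × C: no H
  1 × N: 2 H
  1 × O: no H
  1 × S: 1 H
  Total hydrogens = 17.
Molecular formula: C17H17NOS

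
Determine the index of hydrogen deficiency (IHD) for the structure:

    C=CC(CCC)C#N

Molecular formula from the SMILES: C7H11N.
DoU = (2C + 2 + N − H − X)/2 = (2·7 + 2 + 1 − 11 − 0)/2 = 6/2 = 3.
(Structurally: 0 ring(s) + 3 π bond(s) = 3.)

3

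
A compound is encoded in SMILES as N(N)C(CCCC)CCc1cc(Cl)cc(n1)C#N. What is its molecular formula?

Heavy atoms from the SMILES: 13 C, 1 Cl, 4 N.
Implicit hydrogens by atom environment:
  5 × C: 2 H each → 10
  3 × C (aromatic): no H
  2 × C (aromatic): 1 H each → 2
  1 × C: 3 H
  1 × C: 1 H
  1 × C: no H
  1 × Cl: no H
  1 × N: 2 H
  1 × N: 1 H
  1 × N (aromatic): no H
  1 × N: no H
  Total hydrogens = 19.
Molecular formula: C13H19ClN4

C13H19ClN4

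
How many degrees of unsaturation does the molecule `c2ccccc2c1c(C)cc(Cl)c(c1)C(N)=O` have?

9

Molecular formula from the SMILES: C14H12ClNO.
DoU = (2C + 2 + N − H − X)/2 = (2·14 + 2 + 1 − 12 − 1)/2 = 18/2 = 9.
(Structurally: 2 ring(s) + 7 π bond(s) = 9.)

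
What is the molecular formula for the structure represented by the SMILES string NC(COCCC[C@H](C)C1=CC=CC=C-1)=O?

Heavy atoms from the SMILES: 13 C, 1 N, 2 O.
Implicit hydrogens by atom environment:
  5 × C (aromatic): 1 H each → 5
  4 × C: 2 H each → 8
  2 × O: no H
  1 × C: 3 H
  1 × C: 1 H
  1 × C: no H
  1 × C (aromatic): no H
  1 × N: 2 H
  Total hydrogens = 19.
Molecular formula: C13H19NO2

C13H19NO2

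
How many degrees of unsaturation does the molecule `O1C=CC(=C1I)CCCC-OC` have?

Molecular formula from the SMILES: C9H13IO2.
DoU = (2C + 2 + N − H − X)/2 = (2·9 + 2 + 0 − 13 − 1)/2 = 6/2 = 3.
(Structurally: 1 ring(s) + 2 π bond(s) = 3.)

3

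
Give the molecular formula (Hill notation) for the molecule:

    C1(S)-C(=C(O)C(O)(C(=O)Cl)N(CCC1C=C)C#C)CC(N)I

Heavy atoms from the SMILES: 14 C, 1 Cl, 1 I, 2 N, 3 O, 1 S.
Implicit hydrogens by atom environment:
  5 × C: 1 H each → 5
  5 × C: no H
  4 × C: 2 H each → 8
  2 × O: 1 H each → 2
  1 × Cl: no H
  1 × I: no H
  1 × N: 2 H
  1 × N: no H
  1 × O: no H
  1 × S: 1 H
  Total hydrogens = 18.
Molecular formula: C14H18ClIN2O3S

C14H18ClIN2O3S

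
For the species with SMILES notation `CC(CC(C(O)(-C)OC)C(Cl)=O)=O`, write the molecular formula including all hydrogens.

C8H13ClO4

Heavy atoms from the SMILES: 8 C, 1 Cl, 4 O.
Implicit hydrogens by atom environment:
  3 × C: 3 H each → 9
  3 × C: no H
  3 × O: no H
  1 × C: 2 H
  1 × C: 1 H
  1 × Cl: no H
  1 × O: 1 H
  Total hydrogens = 13.
Molecular formula: C8H13ClO4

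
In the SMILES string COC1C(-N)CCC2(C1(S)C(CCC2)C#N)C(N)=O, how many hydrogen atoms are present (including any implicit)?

21

Hydrogens are implicit in SMILES; fill each atom to its normal valence:
  5 × C: 2 H each → 10
  4 × C: no H
  3 × C: 1 H each → 3
  2 × N: 2 H each → 4
  2 × O: no H
  1 × C: 3 H
  1 × N: no H
  1 × S: 1 H
  Total hydrogens = 21.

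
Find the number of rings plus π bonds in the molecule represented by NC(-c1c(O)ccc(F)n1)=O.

5

Molecular formula from the SMILES: C6H5FN2O2.
DoU = (2C + 2 + N − H − X)/2 = (2·6 + 2 + 2 − 5 − 1)/2 = 10/2 = 5.
(Structurally: 1 ring(s) + 4 π bond(s) = 5.)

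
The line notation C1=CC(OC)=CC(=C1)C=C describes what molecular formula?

Heavy atoms from the SMILES: 9 C, 1 O.
Implicit hydrogens by atom environment:
  4 × C (aromatic): 1 H each → 4
  2 × C (aromatic): no H
  1 × C: 3 H
  1 × C: 2 H
  1 × C: 1 H
  1 × O: no H
  Total hydrogens = 10.
Molecular formula: C9H10O

C9H10O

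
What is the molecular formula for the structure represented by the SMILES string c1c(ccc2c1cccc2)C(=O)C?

C12H10O

Heavy atoms from the SMILES: 12 C, 1 O.
Implicit hydrogens by atom environment:
  7 × C (aromatic): 1 H each → 7
  3 × C (aromatic): no H
  1 × C: 3 H
  1 × C: no H
  1 × O: no H
  Total hydrogens = 10.
Molecular formula: C12H10O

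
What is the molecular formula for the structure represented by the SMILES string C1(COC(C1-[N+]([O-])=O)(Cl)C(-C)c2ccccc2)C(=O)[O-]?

C13H13ClNO5-

Heavy atoms from the SMILES: 13 C, 1 Cl, 1 N, 5 O.
Implicit hydrogens by atom environment:
  5 × C (aromatic): 1 H each → 5
  3 × C: 1 H each → 3
  3 × O: no H
  2 × C: no H
  2 × O (charge -1): no H
  1 × C: 3 H
  1 × C: 2 H
  1 × C (aromatic): no H
  1 × Cl: no H
  1 × N (charge +1): no H
  Total hydrogens = 13.
Net charge -1.
Molecular formula: C13H13ClNO5-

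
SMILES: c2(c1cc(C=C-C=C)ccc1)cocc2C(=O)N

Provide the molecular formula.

Heavy atoms from the SMILES: 15 C, 1 N, 2 O.
Implicit hydrogens by atom environment:
  6 × C (aromatic): 1 H each → 6
  4 × C (aromatic): no H
  3 × C: 1 H each → 3
  1 × C: 2 H
  1 × C: no H
  1 × N: 2 H
  1 × O (aromatic): no H
  1 × O: no H
  Total hydrogens = 13.
Molecular formula: C15H13NO2

C15H13NO2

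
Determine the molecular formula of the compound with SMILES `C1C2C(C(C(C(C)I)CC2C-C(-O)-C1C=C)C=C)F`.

Heavy atoms from the SMILES: 16 C, 1 F, 1 I, 1 O.
Implicit hydrogens by atom environment:
  10 × C: 1 H each → 10
  5 × C: 2 H each → 10
  1 × C: 3 H
  1 × F: no H
  1 × I: no H
  1 × O: 1 H
  Total hydrogens = 24.
Molecular formula: C16H24FIO

C16H24FIO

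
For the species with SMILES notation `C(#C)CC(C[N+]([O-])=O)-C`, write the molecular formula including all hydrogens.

Heavy atoms from the SMILES: 6 C, 1 N, 2 O.
Implicit hydrogens by atom environment:
  2 × C: 2 H each → 4
  2 × C: 1 H each → 2
  1 × C: 3 H
  1 × C: no H
  1 × N (charge +1): no H
  1 × O: no H
  1 × O (charge -1): no H
  Total hydrogens = 9.
Molecular formula: C6H9NO2

C6H9NO2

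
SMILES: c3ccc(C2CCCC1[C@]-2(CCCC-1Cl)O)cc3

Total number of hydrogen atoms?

Hydrogens are implicit in SMILES; fill each atom to its normal valence:
  6 × C: 2 H each → 12
  5 × C (aromatic): 1 H each → 5
  3 × C: 1 H each → 3
  1 × C: no H
  1 × C (aromatic): no H
  1 × Cl: no H
  1 × O: 1 H
  Total hydrogens = 21.

21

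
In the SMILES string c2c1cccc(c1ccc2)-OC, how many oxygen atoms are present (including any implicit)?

1

The symbol for oxygen appears 1 time in the SMILES.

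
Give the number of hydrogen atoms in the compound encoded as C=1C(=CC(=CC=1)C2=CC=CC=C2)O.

10

Hydrogens are implicit in SMILES; fill each atom to its normal valence:
  9 × C (aromatic): 1 H each → 9
  3 × C (aromatic): no H
  1 × O: 1 H
  Total hydrogens = 10.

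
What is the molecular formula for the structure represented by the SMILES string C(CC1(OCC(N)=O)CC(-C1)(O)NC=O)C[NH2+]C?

Heavy atoms from the SMILES: 11 C, 3 N, 4 O.
Implicit hydrogens by atom environment:
  6 × C: 2 H each → 12
  3 × C: no H
  3 × O: no H
  1 × C: 3 H
  1 × C: 1 H
  1 × N (charge +1): 2 H
  1 × N: 2 H
  1 × N: 1 H
  1 × O: 1 H
  Total hydrogens = 22.
Net charge +1.
Molecular formula: C11H22N3O4+

C11H22N3O4+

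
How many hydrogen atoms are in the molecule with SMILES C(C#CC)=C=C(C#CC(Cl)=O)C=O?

Hydrogens are implicit in SMILES; fill each atom to its normal valence:
  7 × C: no H
  2 × C: 1 H each → 2
  2 × O: no H
  1 × C: 3 H
  1 × Cl: no H
  Total hydrogens = 5.

5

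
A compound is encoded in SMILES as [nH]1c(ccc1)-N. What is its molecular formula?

C4H6N2

Heavy atoms from the SMILES: 4 C, 2 N.
Implicit hydrogens by atom environment:
  3 × C (aromatic): 1 H each → 3
  1 × C (aromatic): no H
  1 × N: 2 H
  1 × N (aromatic): 1 H
  Total hydrogens = 6.
Molecular formula: C4H6N2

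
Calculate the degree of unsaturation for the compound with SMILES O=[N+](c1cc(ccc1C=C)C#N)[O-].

8

Molecular formula from the SMILES: C9H6N2O2.
DoU = (2C + 2 + N − H − X)/2 = (2·9 + 2 + 2 − 6 − 0)/2 = 16/2 = 8.
(Structurally: 1 ring(s) + 7 π bond(s) = 8.)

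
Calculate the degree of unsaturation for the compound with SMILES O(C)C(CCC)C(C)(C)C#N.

Molecular formula from the SMILES: C9H17NO.
DoU = (2C + 2 + N − H − X)/2 = (2·9 + 2 + 1 − 17 − 0)/2 = 4/2 = 2.
(Structurally: 0 ring(s) + 2 π bond(s) = 2.)

2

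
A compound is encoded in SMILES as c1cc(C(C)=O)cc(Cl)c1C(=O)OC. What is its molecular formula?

C10H9ClO3

Heavy atoms from the SMILES: 10 C, 1 Cl, 3 O.
Implicit hydrogens by atom environment:
  3 × C (aromatic): 1 H each → 3
  3 × C (aromatic): no H
  3 × O: no H
  2 × C: 3 H each → 6
  2 × C: no H
  1 × Cl: no H
  Total hydrogens = 9.
Molecular formula: C10H9ClO3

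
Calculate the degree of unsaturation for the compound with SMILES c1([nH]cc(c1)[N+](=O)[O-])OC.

4

Molecular formula from the SMILES: C5H6N2O3.
DoU = (2C + 2 + N − H − X)/2 = (2·5 + 2 + 2 − 6 − 0)/2 = 8/2 = 4.
(Structurally: 1 ring(s) + 3 π bond(s) = 4.)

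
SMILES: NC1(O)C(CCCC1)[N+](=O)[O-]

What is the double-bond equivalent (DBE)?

2

Molecular formula from the SMILES: C6H12N2O3.
DoU = (2C + 2 + N − H − X)/2 = (2·6 + 2 + 2 − 12 − 0)/2 = 4/2 = 2.
(Structurally: 1 ring(s) + 1 π bond(s) = 2.)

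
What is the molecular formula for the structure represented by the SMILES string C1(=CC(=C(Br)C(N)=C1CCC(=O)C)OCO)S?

Heavy atoms from the SMILES: 1 Br, 11 C, 1 N, 3 O, 1 S.
Implicit hydrogens by atom environment:
  5 × C (aromatic): no H
  3 × C: 2 H each → 6
  2 × O: no H
  1 × Br: no H
  1 × C: 3 H
  1 × C (aromatic): 1 H
  1 × C: no H
  1 × N: 2 H
  1 × O: 1 H
  1 × S: 1 H
  Total hydrogens = 14.
Molecular formula: C11H14BrNO3S

C11H14BrNO3S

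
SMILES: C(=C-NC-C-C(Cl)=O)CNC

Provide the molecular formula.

C7H13ClN2O

Heavy atoms from the SMILES: 7 C, 1 Cl, 2 N, 1 O.
Implicit hydrogens by atom environment:
  3 × C: 2 H each → 6
  2 × C: 1 H each → 2
  2 × N: 1 H each → 2
  1 × C: 3 H
  1 × C: no H
  1 × Cl: no H
  1 × O: no H
  Total hydrogens = 13.
Molecular formula: C7H13ClN2O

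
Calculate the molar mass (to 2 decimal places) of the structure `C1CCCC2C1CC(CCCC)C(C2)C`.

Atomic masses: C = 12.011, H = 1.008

Molecular formula: C15H28.
M = 15×12.011 + 28×1.008 = 208.39 g/mol.

208.39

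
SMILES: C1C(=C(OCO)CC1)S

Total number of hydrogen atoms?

10

Hydrogens are implicit in SMILES; fill each atom to its normal valence:
  4 × C: 2 H each → 8
  2 × C: no H
  1 × O: 1 H
  1 × O: no H
  1 × S: 1 H
  Total hydrogens = 10.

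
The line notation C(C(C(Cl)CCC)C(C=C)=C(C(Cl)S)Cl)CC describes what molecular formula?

Heavy atoms from the SMILES: 13 C, 3 Cl, 1 S.
Implicit hydrogens by atom environment:
  5 × C: 2 H each → 10
  4 × C: 1 H each → 4
  3 × Cl: no H
  2 × C: 3 H each → 6
  2 × C: no H
  1 × S: 1 H
  Total hydrogens = 21.
Molecular formula: C13H21Cl3S

C13H21Cl3S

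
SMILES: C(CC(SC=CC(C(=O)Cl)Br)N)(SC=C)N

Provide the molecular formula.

Heavy atoms from the SMILES: 1 Br, 9 C, 1 Cl, 2 N, 1 O, 2 S.
Implicit hydrogens by atom environment:
  6 × C: 1 H each → 6
  2 × C: 2 H each → 4
  2 × N: 2 H each → 4
  2 × S: no H
  1 × Br: no H
  1 × C: no H
  1 × Cl: no H
  1 × O: no H
  Total hydrogens = 14.
Molecular formula: C9H14BrClN2OS2

C9H14BrClN2OS2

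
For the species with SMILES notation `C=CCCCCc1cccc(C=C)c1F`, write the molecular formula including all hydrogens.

C14H17F

Heavy atoms from the SMILES: 14 C, 1 F.
Implicit hydrogens by atom environment:
  6 × C: 2 H each → 12
  3 × C (aromatic): 1 H each → 3
  3 × C (aromatic): no H
  2 × C: 1 H each → 2
  1 × F: no H
  Total hydrogens = 17.
Molecular formula: C14H17F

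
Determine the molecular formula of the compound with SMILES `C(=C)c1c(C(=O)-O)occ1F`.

C7H5FO3

Heavy atoms from the SMILES: 7 C, 1 F, 3 O.
Implicit hydrogens by atom environment:
  3 × C (aromatic): no H
  1 × C: 2 H
  1 × C (aromatic): 1 H
  1 × C: 1 H
  1 × C: no H
  1 × F: no H
  1 × O: 1 H
  1 × O (aromatic): no H
  1 × O: no H
  Total hydrogens = 5.
Molecular formula: C7H5FO3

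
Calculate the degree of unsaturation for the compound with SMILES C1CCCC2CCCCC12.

Molecular formula from the SMILES: C10H18.
DoU = (2C + 2 + N − H − X)/2 = (2·10 + 2 + 0 − 18 − 0)/2 = 4/2 = 2.
(Structurally: 2 ring(s) + 0 π bond(s) = 2.)

2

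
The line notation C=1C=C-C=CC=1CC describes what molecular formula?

C8H10

Heavy atoms from the SMILES: 8 C.
Implicit hydrogens by atom environment:
  5 × C (aromatic): 1 H each → 5
  1 × C: 3 H
  1 × C: 2 H
  1 × C (aromatic): no H
  Total hydrogens = 10.
Molecular formula: C8H10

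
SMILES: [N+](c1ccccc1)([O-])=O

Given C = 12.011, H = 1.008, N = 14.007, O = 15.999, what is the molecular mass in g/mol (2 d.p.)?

Molecular formula: C6H5NO2.
M = 6×12.011 + 5×1.008 + 1×14.007 + 2×15.999 = 123.11 g/mol.

123.11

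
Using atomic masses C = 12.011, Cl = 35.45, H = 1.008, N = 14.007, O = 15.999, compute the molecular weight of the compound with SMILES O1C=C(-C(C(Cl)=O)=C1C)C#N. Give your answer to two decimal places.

Molecular formula: C7H4ClNO2.
M = 7×12.011 + 1×35.45 + 4×1.008 + 1×14.007 + 2×15.999 = 169.56 g/mol.

169.56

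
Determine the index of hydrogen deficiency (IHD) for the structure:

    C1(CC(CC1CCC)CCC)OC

Molecular formula from the SMILES: C12H24O.
DoU = (2C + 2 + N − H − X)/2 = (2·12 + 2 + 0 − 24 − 0)/2 = 2/2 = 1.
(Structurally: 1 ring(s) + 0 π bond(s) = 1.)

1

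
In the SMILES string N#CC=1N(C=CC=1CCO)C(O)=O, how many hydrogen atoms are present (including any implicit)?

Hydrogens are implicit in SMILES; fill each atom to its normal valence:
  2 × C: 2 H each → 4
  2 × C (aromatic): 1 H each → 2
  2 × C (aromatic): no H
  2 × C: no H
  2 × O: 1 H each → 2
  1 × N (aromatic): no H
  1 × N: no H
  1 × O: no H
  Total hydrogens = 8.

8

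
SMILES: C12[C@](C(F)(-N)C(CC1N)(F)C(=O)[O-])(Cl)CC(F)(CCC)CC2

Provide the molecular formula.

C14H21ClF3N2O2-

Heavy atoms from the SMILES: 14 C, 1 Cl, 3 F, 2 N, 2 O.
Implicit hydrogens by atom environment:
  6 × C: 2 H each → 12
  5 × C: no H
  3 × F: no H
  2 × C: 1 H each → 2
  2 × N: 2 H each → 4
  1 × C: 3 H
  1 × Cl: no H
  1 × O: no H
  1 × O (charge -1): no H
  Total hydrogens = 21.
Net charge -1.
Molecular formula: C14H21ClF3N2O2-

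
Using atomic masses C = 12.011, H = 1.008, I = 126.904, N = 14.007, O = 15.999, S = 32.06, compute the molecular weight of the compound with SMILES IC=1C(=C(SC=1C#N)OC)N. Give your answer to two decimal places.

Molecular formula: C6H5IN2OS.
M = 6×12.011 + 5×1.008 + 1×126.904 + 2×14.007 + 1×15.999 + 1×32.06 = 280.08 g/mol.

280.08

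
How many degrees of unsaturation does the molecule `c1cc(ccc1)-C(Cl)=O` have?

Molecular formula from the SMILES: C7H5ClO.
DoU = (2C + 2 + N − H − X)/2 = (2·7 + 2 + 0 − 5 − 1)/2 = 10/2 = 5.
(Structurally: 1 ring(s) + 4 π bond(s) = 5.)

5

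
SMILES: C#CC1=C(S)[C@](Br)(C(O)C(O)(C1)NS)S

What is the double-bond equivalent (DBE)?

Molecular formula from the SMILES: C8H10BrNO2S3.
DoU = (2C + 2 + N − H − X)/2 = (2·8 + 2 + 1 − 10 − 1)/2 = 8/2 = 4.
(Structurally: 1 ring(s) + 3 π bond(s) = 4.)

4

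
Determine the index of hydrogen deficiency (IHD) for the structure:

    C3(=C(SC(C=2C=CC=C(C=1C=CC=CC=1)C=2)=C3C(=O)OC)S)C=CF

Molecular formula from the SMILES: C20H15FO2S2.
DoU = (2C + 2 + N − H − X)/2 = (2·20 + 2 + 0 − 15 − 1)/2 = 26/2 = 13.
(Structurally: 3 ring(s) + 10 π bond(s) = 13.)

13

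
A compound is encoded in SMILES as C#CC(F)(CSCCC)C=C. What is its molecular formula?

Heavy atoms from the SMILES: 9 C, 1 F, 1 S.
Implicit hydrogens by atom environment:
  4 × C: 2 H each → 8
  2 × C: 1 H each → 2
  2 × C: no H
  1 × C: 3 H
  1 × F: no H
  1 × S: no H
  Total hydrogens = 13.
Molecular formula: C9H13FS

C9H13FS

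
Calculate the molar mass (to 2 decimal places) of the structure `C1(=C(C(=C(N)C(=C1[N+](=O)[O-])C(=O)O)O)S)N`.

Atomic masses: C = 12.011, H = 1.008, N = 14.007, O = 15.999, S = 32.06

Molecular formula: C7H7N3O5S.
M = 7×12.011 + 7×1.008 + 3×14.007 + 5×15.999 + 1×32.06 = 245.21 g/mol.

245.21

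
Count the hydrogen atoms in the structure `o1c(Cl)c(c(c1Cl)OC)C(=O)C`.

Hydrogens are implicit in SMILES; fill each atom to its normal valence:
  4 × C (aromatic): no H
  2 × C: 3 H each → 6
  2 × Cl: no H
  2 × O: no H
  1 × C: no H
  1 × O (aromatic): no H
  Total hydrogens = 6.

6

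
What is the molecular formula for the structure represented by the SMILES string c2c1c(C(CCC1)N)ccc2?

Heavy atoms from the SMILES: 10 C, 1 N.
Implicit hydrogens by atom environment:
  4 × C (aromatic): 1 H each → 4
  3 × C: 2 H each → 6
  2 × C (aromatic): no H
  1 × C: 1 H
  1 × N: 2 H
  Total hydrogens = 13.
Molecular formula: C10H13N

C10H13N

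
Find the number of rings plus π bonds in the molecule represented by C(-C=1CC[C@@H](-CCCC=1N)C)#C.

Molecular formula from the SMILES: C11H17N.
DoU = (2C + 2 + N − H − X)/2 = (2·11 + 2 + 1 − 17 − 0)/2 = 8/2 = 4.
(Structurally: 1 ring(s) + 3 π bond(s) = 4.)

4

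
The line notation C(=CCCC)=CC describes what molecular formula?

C7H12

Heavy atoms from the SMILES: 7 C.
Implicit hydrogens by atom environment:
  2 × C: 3 H each → 6
  2 × C: 2 H each → 4
  2 × C: 1 H each → 2
  1 × C: no H
  Total hydrogens = 12.
Molecular formula: C7H12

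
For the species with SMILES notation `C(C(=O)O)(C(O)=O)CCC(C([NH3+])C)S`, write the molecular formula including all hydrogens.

Heavy atoms from the SMILES: 8 C, 1 N, 4 O, 1 S.
Implicit hydrogens by atom environment:
  3 × C: 1 H each → 3
  2 × C: 2 H each → 4
  2 × C: no H
  2 × O: 1 H each → 2
  2 × O: no H
  1 × C: 3 H
  1 × N (charge +1): 3 H
  1 × S: 1 H
  Total hydrogens = 16.
Net charge +1.
Molecular formula: C8H16NO4S+

C8H16NO4S+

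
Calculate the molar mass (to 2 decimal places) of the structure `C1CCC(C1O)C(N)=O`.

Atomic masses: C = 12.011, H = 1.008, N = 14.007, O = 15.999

Molecular formula: C6H11NO2.
M = 6×12.011 + 11×1.008 + 1×14.007 + 2×15.999 = 129.16 g/mol.

129.16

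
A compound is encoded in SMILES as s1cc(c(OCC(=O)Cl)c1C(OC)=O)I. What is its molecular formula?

C8H6ClIO4S

Heavy atoms from the SMILES: 8 C, 1 Cl, 1 I, 4 O, 1 S.
Implicit hydrogens by atom environment:
  4 × O: no H
  3 × C (aromatic): no H
  2 × C: no H
  1 × C: 3 H
  1 × C: 2 H
  1 × C (aromatic): 1 H
  1 × Cl: no H
  1 × I: no H
  1 × S (aromatic): no H
  Total hydrogens = 6.
Molecular formula: C8H6ClIO4S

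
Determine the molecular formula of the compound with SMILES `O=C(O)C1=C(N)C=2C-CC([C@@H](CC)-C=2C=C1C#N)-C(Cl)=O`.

Heavy atoms from the SMILES: 15 C, 1 Cl, 2 N, 3 O.
Implicit hydrogens by atom environment:
  5 × C (aromatic): no H
  3 × C: 2 H each → 6
  3 × C: no H
  2 × C: 1 H each → 2
  2 × O: no H
  1 × C: 3 H
  1 × C (aromatic): 1 H
  1 × Cl: no H
  1 × N: 2 H
  1 × N: no H
  1 × O: 1 H
  Total hydrogens = 15.
Molecular formula: C15H15ClN2O3

C15H15ClN2O3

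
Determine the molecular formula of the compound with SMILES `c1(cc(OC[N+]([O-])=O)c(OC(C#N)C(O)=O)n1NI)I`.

C8H6I2N4O6

Heavy atoms from the SMILES: 8 C, 2 I, 4 N, 6 O.
Implicit hydrogens by atom environment:
  4 × O: no H
  3 × C (aromatic): no H
  2 × C: no H
  2 × I: no H
  1 × C: 2 H
  1 × C (aromatic): 1 H
  1 × C: 1 H
  1 × N: 1 H
  1 × N (aromatic): no H
  1 × N (charge +1): no H
  1 × N: no H
  1 × O: 1 H
  1 × O (charge -1): no H
  Total hydrogens = 6.
Molecular formula: C8H6I2N4O6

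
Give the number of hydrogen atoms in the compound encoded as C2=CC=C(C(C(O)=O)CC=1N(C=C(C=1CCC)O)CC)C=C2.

23

Hydrogens are implicit in SMILES; fill each atom to its normal valence:
  6 × C (aromatic): 1 H each → 6
  4 × C: 2 H each → 8
  4 × C (aromatic): no H
  2 × C: 3 H each → 6
  2 × O: 1 H each → 2
  1 × C: 1 H
  1 × C: no H
  1 × N (aromatic): no H
  1 × O: no H
  Total hydrogens = 23.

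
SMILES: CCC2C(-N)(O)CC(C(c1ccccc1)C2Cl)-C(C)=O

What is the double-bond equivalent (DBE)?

6

Molecular formula from the SMILES: C16H22ClNO2.
DoU = (2C + 2 + N − H − X)/2 = (2·16 + 2 + 1 − 22 − 1)/2 = 12/2 = 6.
(Structurally: 2 ring(s) + 4 π bond(s) = 6.)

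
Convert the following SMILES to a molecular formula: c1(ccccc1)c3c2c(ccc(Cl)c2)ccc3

Heavy atoms from the SMILES: 16 C, 1 Cl.
Implicit hydrogens by atom environment:
  11 × C (aromatic): 1 H each → 11
  5 × C (aromatic): no H
  1 × Cl: no H
  Total hydrogens = 11.
Molecular formula: C16H11Cl

C16H11Cl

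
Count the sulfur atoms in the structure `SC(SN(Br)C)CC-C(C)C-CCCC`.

2

The symbol for sulfur appears 2 times in the SMILES.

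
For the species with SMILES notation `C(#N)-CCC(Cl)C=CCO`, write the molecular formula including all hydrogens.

C7H10ClNO

Heavy atoms from the SMILES: 7 C, 1 Cl, 1 N, 1 O.
Implicit hydrogens by atom environment:
  3 × C: 2 H each → 6
  3 × C: 1 H each → 3
  1 × C: no H
  1 × Cl: no H
  1 × N: no H
  1 × O: 1 H
  Total hydrogens = 10.
Molecular formula: C7H10ClNO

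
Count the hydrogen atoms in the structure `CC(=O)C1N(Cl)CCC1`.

10

Hydrogens are implicit in SMILES; fill each atom to its normal valence:
  3 × C: 2 H each → 6
  1 × C: 3 H
  1 × C: 1 H
  1 × C: no H
  1 × Cl: no H
  1 × N: no H
  1 × O: no H
  Total hydrogens = 10.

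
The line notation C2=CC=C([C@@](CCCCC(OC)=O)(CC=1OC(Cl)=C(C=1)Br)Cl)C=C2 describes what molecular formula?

C18H19BrCl2O3

Heavy atoms from the SMILES: 1 Br, 18 C, 2 Cl, 3 O.
Implicit hydrogens by atom environment:
  6 × C (aromatic): 1 H each → 6
  5 × C: 2 H each → 10
  4 × C (aromatic): no H
  2 × C: no H
  2 × Cl: no H
  2 × O: no H
  1 × Br: no H
  1 × C: 3 H
  1 × O (aromatic): no H
  Total hydrogens = 19.
Molecular formula: C18H19BrCl2O3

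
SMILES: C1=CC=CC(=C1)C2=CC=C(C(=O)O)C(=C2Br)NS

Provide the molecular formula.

Heavy atoms from the SMILES: 1 Br, 13 C, 1 N, 2 O, 1 S.
Implicit hydrogens by atom environment:
  7 × C (aromatic): 1 H each → 7
  5 × C (aromatic): no H
  1 × Br: no H
  1 × C: no H
  1 × N: 1 H
  1 × O: 1 H
  1 × O: no H
  1 × S: 1 H
  Total hydrogens = 10.
Molecular formula: C13H10BrNO2S

C13H10BrNO2S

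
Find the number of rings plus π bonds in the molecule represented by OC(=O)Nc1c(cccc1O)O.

Molecular formula from the SMILES: C7H7NO4.
DoU = (2C + 2 + N − H − X)/2 = (2·7 + 2 + 1 − 7 − 0)/2 = 10/2 = 5.
(Structurally: 1 ring(s) + 4 π bond(s) = 5.)

5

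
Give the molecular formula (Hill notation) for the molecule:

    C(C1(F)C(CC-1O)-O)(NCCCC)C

C10H20FNO2

Heavy atoms from the SMILES: 10 C, 1 F, 1 N, 2 O.
Implicit hydrogens by atom environment:
  4 × C: 2 H each → 8
  3 × C: 1 H each → 3
  2 × C: 3 H each → 6
  2 × O: 1 H each → 2
  1 × C: no H
  1 × F: no H
  1 × N: 1 H
  Total hydrogens = 20.
Molecular formula: C10H20FNO2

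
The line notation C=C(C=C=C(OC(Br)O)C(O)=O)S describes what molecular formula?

Heavy atoms from the SMILES: 1 Br, 7 C, 4 O, 1 S.
Implicit hydrogens by atom environment:
  4 × C: no H
  2 × C: 1 H each → 2
  2 × O: 1 H each → 2
  2 × O: no H
  1 × Br: no H
  1 × C: 2 H
  1 × S: 1 H
  Total hydrogens = 7.
Molecular formula: C7H7BrO4S

C7H7BrO4S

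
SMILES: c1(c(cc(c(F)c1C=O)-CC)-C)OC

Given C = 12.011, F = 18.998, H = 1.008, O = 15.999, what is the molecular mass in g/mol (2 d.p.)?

Molecular formula: C11H13FO2.
M = 11×12.011 + 1×18.998 + 13×1.008 + 2×15.999 = 196.22 g/mol.

196.22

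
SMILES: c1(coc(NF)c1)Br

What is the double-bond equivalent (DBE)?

3

Molecular formula from the SMILES: C4H3BrFNO.
DoU = (2C + 2 + N − H − X)/2 = (2·4 + 2 + 1 − 3 − 2)/2 = 6/2 = 3.
(Structurally: 1 ring(s) + 2 π bond(s) = 3.)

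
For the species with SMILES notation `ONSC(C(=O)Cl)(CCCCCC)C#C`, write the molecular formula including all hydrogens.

Heavy atoms from the SMILES: 10 C, 1 Cl, 1 N, 2 O, 1 S.
Implicit hydrogens by atom environment:
  5 × C: 2 H each → 10
  3 × C: no H
  1 × C: 3 H
  1 × C: 1 H
  1 × Cl: no H
  1 × N: 1 H
  1 × O: 1 H
  1 × O: no H
  1 × S: no H
  Total hydrogens = 16.
Molecular formula: C10H16ClNO2S

C10H16ClNO2S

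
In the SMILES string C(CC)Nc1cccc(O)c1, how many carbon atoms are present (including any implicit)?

9

The symbol for carbon appears 9 times in the SMILES. Lowercase c denotes aromatic carbon and counts toward C.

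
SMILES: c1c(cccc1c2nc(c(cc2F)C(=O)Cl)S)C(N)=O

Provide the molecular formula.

Heavy atoms from the SMILES: 13 C, 1 Cl, 1 F, 2 N, 2 O, 1 S.
Implicit hydrogens by atom environment:
  6 × C (aromatic): no H
  5 × C (aromatic): 1 H each → 5
  2 × C: no H
  2 × O: no H
  1 × Cl: no H
  1 × F: no H
  1 × N: 2 H
  1 × N (aromatic): no H
  1 × S: 1 H
  Total hydrogens = 8.
Molecular formula: C13H8ClFN2O2S

C13H8ClFN2O2S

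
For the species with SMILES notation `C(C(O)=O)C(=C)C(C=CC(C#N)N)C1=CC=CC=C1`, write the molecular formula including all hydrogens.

C15H16N2O2

Heavy atoms from the SMILES: 15 C, 2 N, 2 O.
Implicit hydrogens by atom environment:
  5 × C (aromatic): 1 H each → 5
  4 × C: 1 H each → 4
  3 × C: no H
  2 × C: 2 H each → 4
  1 × C (aromatic): no H
  1 × N: 2 H
  1 × N: no H
  1 × O: 1 H
  1 × O: no H
  Total hydrogens = 16.
Molecular formula: C15H16N2O2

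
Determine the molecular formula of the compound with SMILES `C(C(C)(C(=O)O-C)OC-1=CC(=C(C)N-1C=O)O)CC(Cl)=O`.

Heavy atoms from the SMILES: 13 C, 1 Cl, 1 N, 6 O.
Implicit hydrogens by atom environment:
  5 × O: no H
  3 × C: 3 H each → 9
  3 × C (aromatic): no H
  3 × C: no H
  2 × C: 2 H each → 4
  1 × C (aromatic): 1 H
  1 × C: 1 H
  1 × Cl: no H
  1 × N (aromatic): no H
  1 × O: 1 H
  Total hydrogens = 16.
Molecular formula: C13H16ClNO6

C13H16ClNO6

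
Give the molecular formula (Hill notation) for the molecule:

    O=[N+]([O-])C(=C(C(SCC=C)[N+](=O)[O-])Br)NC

C7H10BrN3O4S

Heavy atoms from the SMILES: 1 Br, 7 C, 3 N, 4 O, 1 S.
Implicit hydrogens by atom environment:
  2 × C: 2 H each → 4
  2 × C: 1 H each → 2
  2 × C: no H
  2 × N (charge +1): no H
  2 × O: no H
  2 × O (charge -1): no H
  1 × Br: no H
  1 × C: 3 H
  1 × N: 1 H
  1 × S: no H
  Total hydrogens = 10.
Molecular formula: C7H10BrN3O4S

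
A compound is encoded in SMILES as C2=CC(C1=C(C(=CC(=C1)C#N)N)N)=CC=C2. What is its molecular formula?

C13H11N3

Heavy atoms from the SMILES: 13 C, 3 N.
Implicit hydrogens by atom environment:
  7 × C (aromatic): 1 H each → 7
  5 × C (aromatic): no H
  2 × N: 2 H each → 4
  1 × C: no H
  1 × N: no H
  Total hydrogens = 11.
Molecular formula: C13H11N3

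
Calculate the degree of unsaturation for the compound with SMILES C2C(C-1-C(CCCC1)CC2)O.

2

Molecular formula from the SMILES: C10H18O.
DoU = (2C + 2 + N − H − X)/2 = (2·10 + 2 + 0 − 18 − 0)/2 = 4/2 = 2.
(Structurally: 2 ring(s) + 0 π bond(s) = 2.)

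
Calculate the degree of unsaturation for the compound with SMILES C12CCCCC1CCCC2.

2

Molecular formula from the SMILES: C10H18.
DoU = (2C + 2 + N − H − X)/2 = (2·10 + 2 + 0 − 18 − 0)/2 = 4/2 = 2.
(Structurally: 2 ring(s) + 0 π bond(s) = 2.)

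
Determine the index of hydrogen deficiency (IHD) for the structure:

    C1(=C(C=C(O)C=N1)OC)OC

Molecular formula from the SMILES: C7H9NO3.
DoU = (2C + 2 + N − H − X)/2 = (2·7 + 2 + 1 − 9 − 0)/2 = 8/2 = 4.
(Structurally: 1 ring(s) + 3 π bond(s) = 4.)

4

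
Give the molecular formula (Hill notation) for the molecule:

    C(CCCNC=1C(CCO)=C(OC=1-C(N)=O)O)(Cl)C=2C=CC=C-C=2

C17H21ClN2O4

Heavy atoms from the SMILES: 17 C, 1 Cl, 2 N, 4 O.
Implicit hydrogens by atom environment:
  5 × C: 2 H each → 10
  5 × C (aromatic): 1 H each → 5
  5 × C (aromatic): no H
  2 × O: 1 H each → 2
  1 × C: 1 H
  1 × C: no H
  1 × Cl: no H
  1 × N: 2 H
  1 × N: 1 H
  1 × O (aromatic): no H
  1 × O: no H
  Total hydrogens = 21.
Molecular formula: C17H21ClN2O4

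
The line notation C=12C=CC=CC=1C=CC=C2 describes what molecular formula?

Heavy atoms from the SMILES: 10 C.
Implicit hydrogens by atom environment:
  8 × C (aromatic): 1 H each → 8
  2 × C (aromatic): no H
  Total hydrogens = 8.
Molecular formula: C10H8

C10H8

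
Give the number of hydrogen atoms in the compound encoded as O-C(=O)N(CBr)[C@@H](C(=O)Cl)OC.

7

Hydrogens are implicit in SMILES; fill each atom to its normal valence:
  3 × O: no H
  2 × C: no H
  1 × Br: no H
  1 × C: 3 H
  1 × C: 2 H
  1 × C: 1 H
  1 × Cl: no H
  1 × N: no H
  1 × O: 1 H
  Total hydrogens = 7.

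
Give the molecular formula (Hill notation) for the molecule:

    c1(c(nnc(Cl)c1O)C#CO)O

C6H3ClN2O3

Heavy atoms from the SMILES: 6 C, 1 Cl, 2 N, 3 O.
Implicit hydrogens by atom environment:
  4 × C (aromatic): no H
  3 × O: 1 H each → 3
  2 × C: no H
  2 × N (aromatic): no H
  1 × Cl: no H
  Total hydrogens = 3.
Molecular formula: C6H3ClN2O3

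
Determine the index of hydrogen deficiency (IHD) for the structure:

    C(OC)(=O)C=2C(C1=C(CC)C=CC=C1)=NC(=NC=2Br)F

9

Molecular formula from the SMILES: C14H12BrFN2O2.
DoU = (2C + 2 + N − H − X)/2 = (2·14 + 2 + 2 − 12 − 2)/2 = 18/2 = 9.
(Structurally: 2 ring(s) + 7 π bond(s) = 9.)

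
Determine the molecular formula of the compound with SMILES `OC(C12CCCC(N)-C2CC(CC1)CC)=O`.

C13H23NO2

Heavy atoms from the SMILES: 13 C, 1 N, 2 O.
Implicit hydrogens by atom environment:
  7 × C: 2 H each → 14
  3 × C: 1 H each → 3
  2 × C: no H
  1 × C: 3 H
  1 × N: 2 H
  1 × O: 1 H
  1 × O: no H
  Total hydrogens = 23.
Molecular formula: C13H23NO2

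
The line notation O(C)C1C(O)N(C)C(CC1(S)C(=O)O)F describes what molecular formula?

C8H14FNO4S

Heavy atoms from the SMILES: 8 C, 1 F, 1 N, 4 O, 1 S.
Implicit hydrogens by atom environment:
  3 × C: 1 H each → 3
  2 × C: 3 H each → 6
  2 × C: no H
  2 × O: 1 H each → 2
  2 × O: no H
  1 × C: 2 H
  1 × F: no H
  1 × N: no H
  1 × S: 1 H
  Total hydrogens = 14.
Molecular formula: C8H14FNO4S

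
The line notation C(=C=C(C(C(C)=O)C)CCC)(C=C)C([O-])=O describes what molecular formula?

Heavy atoms from the SMILES: 13 C, 3 O.
Implicit hydrogens by atom environment:
  5 × C: no H
  3 × C: 3 H each → 9
  3 × C: 2 H each → 6
  2 × C: 1 H each → 2
  2 × O: no H
  1 × O (charge -1): no H
  Total hydrogens = 17.
Net charge -1.
Molecular formula: C13H17O3-

C13H17O3-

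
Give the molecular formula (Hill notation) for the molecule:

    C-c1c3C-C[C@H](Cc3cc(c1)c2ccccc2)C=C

C19H20

Heavy atoms from the SMILES: 19 C.
Implicit hydrogens by atom environment:
  7 × C (aromatic): 1 H each → 7
  5 × C (aromatic): no H
  4 × C: 2 H each → 8
  2 × C: 1 H each → 2
  1 × C: 3 H
  Total hydrogens = 20.
Molecular formula: C19H20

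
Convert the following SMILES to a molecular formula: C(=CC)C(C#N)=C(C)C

C8H11N

Heavy atoms from the SMILES: 8 C, 1 N.
Implicit hydrogens by atom environment:
  3 × C: 3 H each → 9
  3 × C: no H
  2 × C: 1 H each → 2
  1 × N: no H
  Total hydrogens = 11.
Molecular formula: C8H11N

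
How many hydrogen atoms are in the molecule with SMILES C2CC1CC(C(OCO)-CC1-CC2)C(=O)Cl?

Hydrogens are implicit in SMILES; fill each atom to its normal valence:
  7 × C: 2 H each → 14
  4 × C: 1 H each → 4
  2 × O: no H
  1 × C: no H
  1 × Cl: no H
  1 × O: 1 H
  Total hydrogens = 19.

19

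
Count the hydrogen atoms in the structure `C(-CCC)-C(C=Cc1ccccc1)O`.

18

Hydrogens are implicit in SMILES; fill each atom to its normal valence:
  5 × C (aromatic): 1 H each → 5
  3 × C: 2 H each → 6
  3 × C: 1 H each → 3
  1 × C: 3 H
  1 × C (aromatic): no H
  1 × O: 1 H
  Total hydrogens = 18.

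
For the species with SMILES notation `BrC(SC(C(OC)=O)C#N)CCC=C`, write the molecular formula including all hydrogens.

Heavy atoms from the SMILES: 1 Br, 9 C, 1 N, 2 O, 1 S.
Implicit hydrogens by atom environment:
  3 × C: 2 H each → 6
  3 × C: 1 H each → 3
  2 × C: no H
  2 × O: no H
  1 × Br: no H
  1 × C: 3 H
  1 × N: no H
  1 × S: no H
  Total hydrogens = 12.
Molecular formula: C9H12BrNO2S

C9H12BrNO2S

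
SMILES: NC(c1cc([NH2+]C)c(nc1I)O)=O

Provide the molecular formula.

Heavy atoms from the SMILES: 7 C, 1 I, 3 N, 2 O.
Implicit hydrogens by atom environment:
  4 × C (aromatic): no H
  1 × C: 3 H
  1 × C (aromatic): 1 H
  1 × C: no H
  1 × I: no H
  1 × N (charge +1): 2 H
  1 × N: 2 H
  1 × N (aromatic): no H
  1 × O: 1 H
  1 × O: no H
  Total hydrogens = 9.
Net charge +1.
Molecular formula: C7H9IN3O2+

C7H9IN3O2+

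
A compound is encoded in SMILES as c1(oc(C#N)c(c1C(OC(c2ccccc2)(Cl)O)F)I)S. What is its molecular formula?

C13H8ClFINO3S

Heavy atoms from the SMILES: 13 C, 1 Cl, 1 F, 1 I, 1 N, 3 O, 1 S.
Implicit hydrogens by atom environment:
  5 × C (aromatic): 1 H each → 5
  5 × C (aromatic): no H
  2 × C: no H
  1 × C: 1 H
  1 × Cl: no H
  1 × F: no H
  1 × I: no H
  1 × N: no H
  1 × O: 1 H
  1 × O (aromatic): no H
  1 × O: no H
  1 × S: 1 H
  Total hydrogens = 8.
Molecular formula: C13H8ClFINO3S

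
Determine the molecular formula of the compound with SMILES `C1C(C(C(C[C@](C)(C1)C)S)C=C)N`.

C11H21NS

Heavy atoms from the SMILES: 11 C, 1 N, 1 S.
Implicit hydrogens by atom environment:
  4 × C: 2 H each → 8
  4 × C: 1 H each → 4
  2 × C: 3 H each → 6
  1 × C: no H
  1 × N: 2 H
  1 × S: 1 H
  Total hydrogens = 21.
Molecular formula: C11H21NS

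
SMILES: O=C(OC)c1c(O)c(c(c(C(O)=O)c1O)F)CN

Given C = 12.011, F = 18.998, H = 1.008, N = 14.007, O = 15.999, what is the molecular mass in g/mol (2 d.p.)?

259.19

Molecular formula: C10H10FNO6.
M = 10×12.011 + 1×18.998 + 10×1.008 + 1×14.007 + 6×15.999 = 259.19 g/mol.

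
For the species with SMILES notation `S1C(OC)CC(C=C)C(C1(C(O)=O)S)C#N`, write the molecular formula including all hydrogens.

C10H13NO3S2

Heavy atoms from the SMILES: 10 C, 1 N, 3 O, 2 S.
Implicit hydrogens by atom environment:
  4 × C: 1 H each → 4
  3 × C: no H
  2 × C: 2 H each → 4
  2 × O: no H
  1 × C: 3 H
  1 × N: no H
  1 × O: 1 H
  1 × S: 1 H
  1 × S: no H
  Total hydrogens = 13.
Molecular formula: C10H13NO3S2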